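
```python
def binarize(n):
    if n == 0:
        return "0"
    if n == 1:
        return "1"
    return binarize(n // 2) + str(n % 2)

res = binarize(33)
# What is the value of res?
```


binarize(33)
= binarize(16) + "1"
= binarize(8) + "0" + "1"
= binarize(4) + "0" + "0" + "1"
= binarize(2) + "0" + "0" + "0" + "1"
= binarize(1) + "0" + "0" + "0" + "0" + "1"
= "1" + "0" + "0" + "0" + "0" + "1"
= "100001"


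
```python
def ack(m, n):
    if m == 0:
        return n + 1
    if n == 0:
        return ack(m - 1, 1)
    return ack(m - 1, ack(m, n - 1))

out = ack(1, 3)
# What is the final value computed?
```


ack(1, 3)
= ack(0, ack(1, 2))
First compute ack(1, 2) = 4
= ack(0, 4)
= 5


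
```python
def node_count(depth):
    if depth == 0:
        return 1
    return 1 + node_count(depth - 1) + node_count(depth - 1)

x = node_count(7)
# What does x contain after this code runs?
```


node_count(7)
= 1 + node_count(6) + node_count(6)
= 1 + 2 * node_count(6)
node_count(k) = 2^(k+1) - 1
node_count(0) = 1
node_count(1) = 3
node_count(2) = 7
node_count(3) = 15
node_count(4) = 31
node_count(7) = 2^8 - 1 = 255


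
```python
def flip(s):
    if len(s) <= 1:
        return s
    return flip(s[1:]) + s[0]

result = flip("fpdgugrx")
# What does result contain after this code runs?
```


flip("fpdgugrx")
= flip("pdgugrx") + "f"
= flip("dgugrx") + "p" + "f"
= flip("gugrx") + "d" + "p" + "f"
= flip("ugrx") + "g" + "d" + "p" + "f"
= flip("grx") + "u" + "g" + "d" + "p" + "f"
= flip("rx") + "g" + "u" + "g" + "d" + "p" + "f"
= flip("x") + "r" + "g" + "u" + "g" + "d" + "p" + "f"
= "x" + "r" + "g" + "u" + "g" + "d" + "p" + "f"
= "xrgugdpf"


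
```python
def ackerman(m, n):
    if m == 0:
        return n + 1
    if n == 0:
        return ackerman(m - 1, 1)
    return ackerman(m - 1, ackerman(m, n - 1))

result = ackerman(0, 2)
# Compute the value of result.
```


ackerman(0, 2)
m == 0: return 2 + 1 = 3
= 3


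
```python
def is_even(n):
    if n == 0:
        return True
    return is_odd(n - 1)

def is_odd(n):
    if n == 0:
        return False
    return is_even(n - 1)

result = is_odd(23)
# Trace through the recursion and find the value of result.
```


is_odd(23)
= is_even(22)
= is_odd(21)
= is_even(20)
= is_odd(19)
= is_even(18)
= is_odd(17)
= is_even(16)
= is_odd(15)
= is_even(14)
= is_odd(13)
= is_even(12)
= is_odd(11)
= is_even(10)
= is_odd(9)
= is_even(8)
= is_odd(7)
= is_even(6)
= is_odd(5)
= is_even(4)
= is_odd(3)
= is_even(2)
= is_odd(1)
= is_even(0)
n == 0: return True
= True


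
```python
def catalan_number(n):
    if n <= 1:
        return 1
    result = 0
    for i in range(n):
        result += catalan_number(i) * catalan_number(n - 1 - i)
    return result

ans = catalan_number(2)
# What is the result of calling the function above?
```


catalan_number(2)
= sum of catalan_number(i) * catalan_number(2-1-i) for i in 0..1
  catalan_number(0)*catalan_number(1) = 1*1 = 1
  catalan_number(1)*catalan_number(0) = 1*1 = 1
= 1 + 1
= 2


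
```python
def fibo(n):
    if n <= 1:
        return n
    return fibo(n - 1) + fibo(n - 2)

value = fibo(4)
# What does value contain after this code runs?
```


fibo(4)
= fibo(3) + fibo(2)
= (fibo(2) + fibo(1)) + fibo(2)
Computing bottom-up: fibo(0)=0, fibo(1)=1, fibo(2)=1, fibo(3)=2, fibo(4)=3
= 3


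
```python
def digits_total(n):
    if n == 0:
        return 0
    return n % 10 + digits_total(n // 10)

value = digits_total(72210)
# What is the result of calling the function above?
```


digits_total(72210)
= 0 + digits_total(7221)
= 0 + 1 + digits_total(722)
= 0 + 1 + 2 + digits_total(72)
= 0 + 1 + 2 + 2 + digits_total(7)
= 0 + 1 + 2 + 2 + 7 + digits_total(0)
= 0 + 1 + 2 + 2 + 7 + 0
= 12


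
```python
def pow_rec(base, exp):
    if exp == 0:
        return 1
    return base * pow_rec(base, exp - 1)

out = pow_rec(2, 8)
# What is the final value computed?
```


pow_rec(2, 8)
= 2 * pow_rec(2, 7)
= 2 * 2 * pow_rec(2, 6)
= 2 * 2 * 2 * pow_rec(2, 5)
= 2 * 2 * 2 * 2 * pow_rec(2, 4)
= 2 * 2 * 2 * 2 * 2 * pow_rec(2, 3)
= 2 * 2 * 2 * 2 * 2 * 2 * pow_rec(2, 2)
= 2 * 2 * 2 * 2 * 2 * 2 * 2 * pow_rec(2, 1)
= 2 * 2 * 2 * 2 * 2 * 2 * 2 * 2 * pow_rec(2, 0)
= 2 * 2 * 2 * 2 * 2 * 2 * 2 * 2 * 1
= 256


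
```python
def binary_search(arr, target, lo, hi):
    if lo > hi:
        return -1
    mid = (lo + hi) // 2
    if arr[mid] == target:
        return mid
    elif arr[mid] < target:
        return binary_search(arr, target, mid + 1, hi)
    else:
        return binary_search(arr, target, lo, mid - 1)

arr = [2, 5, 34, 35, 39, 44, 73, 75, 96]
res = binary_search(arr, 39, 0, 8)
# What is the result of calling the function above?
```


binary_search(arr, 39, 0, 8)
lo=0, hi=8, mid=4, arr[mid]=39
arr[4] == 39, found at index 4
= 4


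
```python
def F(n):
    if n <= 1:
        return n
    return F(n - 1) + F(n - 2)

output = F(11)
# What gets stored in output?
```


F(11)
= F(10) + F(9)
= (F(9) + F(8)) + F(9)
Computing bottom-up: F(0)=0, F(1)=1, F(2)=1, F(3)=2, F(4)=3, F(5)=5, F(6)=8, F(7)=13, F(8)=21, F(9)=34, F(10)=55, F(11)=89
= 89


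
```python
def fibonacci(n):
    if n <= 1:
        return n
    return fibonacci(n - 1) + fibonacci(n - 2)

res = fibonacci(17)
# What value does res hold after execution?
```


fibonacci(17)
= fibonacci(16) + fibonacci(15)
= (fibonacci(15) + fibonacci(14)) + fibonacci(15)
Computing bottom-up: fibonacci(0)=0, fibonacci(1)=1, fibonacci(2)=1, fibonacci(3)=2, fibonacci(4)=3, fibonacci(5)=5, fibonacci(6)=8, fibonacci(7)=13, fibonacci(8)=21, fibonacci(9)=34, fibonacci(10)=55, fibonacci(11)=89, fibonacci(12)=144, fibonacci(13)=233, fibonacci(14)=377, fibonacci(15)=610, fibonacci(16)=987, fibonacci(17)=1597
= 1597


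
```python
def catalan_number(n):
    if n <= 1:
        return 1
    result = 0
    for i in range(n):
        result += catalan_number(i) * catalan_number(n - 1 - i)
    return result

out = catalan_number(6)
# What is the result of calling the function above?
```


catalan_number(6)
= sum of catalan_number(i) * catalan_number(6-1-i) for i in 0..5
First compute sub-values bottom-up:
  catalan_number(0) = 1, catalan_number(1) = 1
  catalan_number(2) = 1*1 + 1*1 = 2
  catalan_number(3) = 1*2 + 1*1 + 2*1 = 5
  catalan_number(4) = 1*5 + 1*2 + 2*1 + 5*1 = 14
  catalan_number(5) = 1*14 + 1*5 + 2*2 + 5*1 + 14*1 = 42
Now catalan_number(6):
  catalan_number(0)*catalan_number(5) = 1*42 = 42
  catalan_number(1)*catalan_number(4) = 1*14 = 14
  catalan_number(2)*catalan_number(3) = 2*5 = 10
  catalan_number(3)*catalan_number(2) = 5*2 = 10
  catalan_number(4)*catalan_number(1) = 14*1 = 14
  catalan_number(5)*catalan_number(0) = 42*1 = 42
= 42 + 14 + 10 + 10 + 14 + 42
= 132


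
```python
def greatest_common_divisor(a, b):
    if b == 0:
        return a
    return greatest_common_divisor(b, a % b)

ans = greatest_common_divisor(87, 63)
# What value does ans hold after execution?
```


greatest_common_divisor(87, 63)
= greatest_common_divisor(63, 87 % 63) = greatest_common_divisor(63, 24)
= greatest_common_divisor(24, 63 % 24) = greatest_common_divisor(24, 15)
= greatest_common_divisor(15, 24 % 15) = greatest_common_divisor(15, 9)
= greatest_common_divisor(9, 15 % 9) = greatest_common_divisor(9, 6)
= greatest_common_divisor(6, 9 % 6) = greatest_common_divisor(6, 3)
= greatest_common_divisor(3, 6 % 3) = greatest_common_divisor(3, 0)
b == 0, return a = 3


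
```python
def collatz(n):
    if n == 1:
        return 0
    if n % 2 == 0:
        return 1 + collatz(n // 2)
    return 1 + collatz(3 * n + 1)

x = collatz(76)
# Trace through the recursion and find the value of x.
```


collatz(76)
76 is even -> collatz(38)
38 is even -> collatz(19)
19 is odd -> 3*19+1 = 58 -> collatz(58)
58 is even -> collatz(29)
29 is odd -> 3*29+1 = 88 -> collatz(88)
88 is even -> collatz(44)
44 is even -> collatz(22)
22 is even -> collatz(11)
11 is odd -> 3*11+1 = 34 -> collatz(34)
34 is even -> collatz(17)
17 is odd -> 3*17+1 = 52 -> collatz(52)
52 is even -> collatz(26)
26 is even -> collatz(13)
13 is odd -> 3*13+1 = 40 -> collatz(40)
40 is even -> collatz(20)
20 is even -> collatz(10)
10 is even -> collatz(5)
5 is odd -> 3*5+1 = 16 -> collatz(16)
16 is even -> collatz(8)
8 is even -> collatz(4)
4 is even -> collatz(2)
2 is even -> collatz(1)
Reached 1 after 22 steps
= 22


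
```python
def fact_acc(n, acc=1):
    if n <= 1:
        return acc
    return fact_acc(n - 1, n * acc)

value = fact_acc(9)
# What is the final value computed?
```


fact_acc(9, 1)
= fact_acc(8, 9 * 1) = fact_acc(8, 9)
= fact_acc(7, 8 * 9) = fact_acc(7, 72)
= fact_acc(6, 7 * 72) = fact_acc(6, 504)
= fact_acc(5, 6 * 504) = fact_acc(5, 3024)
= fact_acc(4, 5 * 3024) = fact_acc(4, 15120)
= fact_acc(3, 4 * 15120) = fact_acc(3, 60480)
= fact_acc(2, 3 * 60480) = fact_acc(2, 181440)
= fact_acc(1, 2 * 181440) = fact_acc(1, 362880)
n <= 1, return acc = 362880


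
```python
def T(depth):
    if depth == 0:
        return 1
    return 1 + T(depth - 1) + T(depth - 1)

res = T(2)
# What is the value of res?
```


T(2)
= 1 + T(1) + T(1)
= 1 + 2 * T(1)
T(k) = 2^(k+1) - 1
T(0) = 1
T(1) = 3
T(2) = 7
T(2) = 2^3 - 1 = 7


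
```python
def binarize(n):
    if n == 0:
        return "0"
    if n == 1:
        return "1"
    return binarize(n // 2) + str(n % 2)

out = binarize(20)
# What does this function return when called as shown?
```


binarize(20)
= binarize(10) + "0"
= binarize(5) + "0" + "0"
= binarize(2) + "1" + "0" + "0"
= binarize(1) + "0" + "1" + "0" + "0"
= "1" + "0" + "1" + "0" + "0"
= "10100"


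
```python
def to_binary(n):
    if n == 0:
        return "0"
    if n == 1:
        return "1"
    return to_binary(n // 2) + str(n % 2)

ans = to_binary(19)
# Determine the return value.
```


to_binary(19)
= to_binary(9) + "1"
= to_binary(4) + "1" + "1"
= to_binary(2) + "0" + "1" + "1"
= to_binary(1) + "0" + "0" + "1" + "1"
= "1" + "0" + "0" + "1" + "1"
= "10011"


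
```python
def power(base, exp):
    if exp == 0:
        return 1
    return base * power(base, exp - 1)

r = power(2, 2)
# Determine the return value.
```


power(2, 2)
= 2 * power(2, 1)
= 2 * 2 * power(2, 0)
= 2 * 2 * 1
= 4


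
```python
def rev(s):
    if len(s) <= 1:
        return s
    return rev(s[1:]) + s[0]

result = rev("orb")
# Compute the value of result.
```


rev("orb")
= rev("rb") + "o"
= rev("b") + "r" + "o"
= "b" + "r" + "o"
= "bro"


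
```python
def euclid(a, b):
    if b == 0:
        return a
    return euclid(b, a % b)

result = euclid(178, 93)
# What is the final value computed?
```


euclid(178, 93)
= euclid(93, 178 % 93) = euclid(93, 85)
= euclid(85, 93 % 85) = euclid(85, 8)
= euclid(8, 85 % 8) = euclid(8, 5)
= euclid(5, 8 % 5) = euclid(5, 3)
= euclid(3, 5 % 3) = euclid(3, 2)
= euclid(2, 3 % 2) = euclid(2, 1)
= euclid(1, 2 % 1) = euclid(1, 0)
b == 0, return a = 1


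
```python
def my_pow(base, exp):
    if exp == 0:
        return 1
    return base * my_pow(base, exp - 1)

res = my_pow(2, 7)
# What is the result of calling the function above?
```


my_pow(2, 7)
= 2 * my_pow(2, 6)
= 2 * 2 * my_pow(2, 5)
= 2 * 2 * 2 * my_pow(2, 4)
= 2 * 2 * 2 * 2 * my_pow(2, 3)
= 2 * 2 * 2 * 2 * 2 * my_pow(2, 2)
= 2 * 2 * 2 * 2 * 2 * 2 * my_pow(2, 1)
= 2 * 2 * 2 * 2 * 2 * 2 * 2 * my_pow(2, 0)
= 2 * 2 * 2 * 2 * 2 * 2 * 2 * 1
= 128


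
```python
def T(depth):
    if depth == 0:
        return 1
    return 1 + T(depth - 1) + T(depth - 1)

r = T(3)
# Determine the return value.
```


T(3)
= 1 + T(2) + T(2)
= 1 + 2 * T(2)
T(k) = 2^(k+1) - 1
T(0) = 1
T(1) = 3
T(2) = 7
T(3) = 15
T(3) = 2^4 - 1 = 15


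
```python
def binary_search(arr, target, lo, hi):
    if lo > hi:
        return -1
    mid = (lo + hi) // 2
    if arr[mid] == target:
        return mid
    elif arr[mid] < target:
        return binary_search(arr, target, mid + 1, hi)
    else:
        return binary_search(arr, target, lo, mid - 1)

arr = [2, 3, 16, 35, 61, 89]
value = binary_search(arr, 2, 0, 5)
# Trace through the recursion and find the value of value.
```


binary_search(arr, 2, 0, 5)
lo=0, hi=5, mid=2, arr[mid]=16
16 > 2, search left half
lo=0, hi=1, mid=0, arr[mid]=2
arr[0] == 2, found at index 0
= 0


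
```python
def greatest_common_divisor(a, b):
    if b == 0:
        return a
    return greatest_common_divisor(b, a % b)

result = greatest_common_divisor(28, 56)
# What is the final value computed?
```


greatest_common_divisor(28, 56)
= greatest_common_divisor(56, 28 % 56) = greatest_common_divisor(56, 28)
= greatest_common_divisor(28, 56 % 28) = greatest_common_divisor(28, 0)
b == 0, return a = 28


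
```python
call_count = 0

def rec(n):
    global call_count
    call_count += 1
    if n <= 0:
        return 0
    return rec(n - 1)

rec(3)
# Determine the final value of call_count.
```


rec(3) calls rec(2) calls ... calls rec(0)
Total calls: 3 + 1 (for base case) = 4


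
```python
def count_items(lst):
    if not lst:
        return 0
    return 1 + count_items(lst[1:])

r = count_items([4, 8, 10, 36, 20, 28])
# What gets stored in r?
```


count_items([4, 8, 10, 36, 20, 28])
= 1 + count_items([8, 10, 36, 20, 28])
= 1 + 1 + count_items([10, 36, 20, 28])
= 1 + 1 + 1 + count_items([36, 20, 28])
= 1 + 1 + 1 + 1 + count_items([20, 28])
= 1 + 1 + 1 + 1 + 1 + count_items([28])
= 1 + 1 + 1 + 1 + 1 + 1 + count_items([])
= 1 + 1 + 1 + 1 + 1 + 1 + 0
= 6


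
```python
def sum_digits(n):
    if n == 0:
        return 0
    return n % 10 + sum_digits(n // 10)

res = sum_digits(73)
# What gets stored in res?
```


sum_digits(73)
= 3 + sum_digits(7)
= 3 + 7 + sum_digits(0)
= 3 + 7 + 0
= 10


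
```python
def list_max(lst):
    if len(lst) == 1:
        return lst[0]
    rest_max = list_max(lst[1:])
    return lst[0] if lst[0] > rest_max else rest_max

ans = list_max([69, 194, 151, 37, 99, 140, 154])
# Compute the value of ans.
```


list_max([69, 194, 151, 37, 99, 140, 154])
= compare 69 with list_max([194, 151, 37, 99, 140, 154])
= compare 194 with list_max([151, 37, 99, 140, 154])
= compare 151 with list_max([37, 99, 140, 154])
= compare 37 with list_max([99, 140, 154])
= compare 99 with list_max([140, 154])
= compare 140 with list_max([154])
Base: list_max([154]) = 154
compare 140 with 154: max = 154
compare 99 with 154: max = 154
compare 37 with 154: max = 154
compare 151 with 154: max = 154
compare 194 with 154: max = 194
compare 69 with 194: max = 194
= 194


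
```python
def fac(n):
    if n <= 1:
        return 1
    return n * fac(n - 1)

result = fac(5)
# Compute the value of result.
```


fac(5)
= 5 * fac(4)
= 5 * 4 * fac(3)
= 5 * 4 * 3 * fac(2)
= 5 * 4 * 3 * 2 * fac(1)
= 5 * 4 * 3 * 2 * 1
= 120


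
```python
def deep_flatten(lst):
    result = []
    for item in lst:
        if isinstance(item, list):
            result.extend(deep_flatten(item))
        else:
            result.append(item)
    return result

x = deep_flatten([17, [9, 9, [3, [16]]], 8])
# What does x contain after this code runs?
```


deep_flatten([17, [9, 9, [3, [16]]], 8])
Processing each element:
  17 is not a list -> append 17
  [9, 9, [3, [16]]] is a list -> deep_flatten recursively -> [9, 9, 3, 16]
  8 is not a list -> append 8
= [17, 9, 9, 3, 16, 8]


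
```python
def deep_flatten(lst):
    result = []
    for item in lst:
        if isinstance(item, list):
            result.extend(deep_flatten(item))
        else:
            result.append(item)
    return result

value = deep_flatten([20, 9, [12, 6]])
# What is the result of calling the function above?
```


deep_flatten([20, 9, [12, 6]])
Processing each element:
  20 is not a list -> append 20
  9 is not a list -> append 9
  [12, 6] is a list -> deep_flatten recursively -> [12, 6]
= [20, 9, 12, 6]


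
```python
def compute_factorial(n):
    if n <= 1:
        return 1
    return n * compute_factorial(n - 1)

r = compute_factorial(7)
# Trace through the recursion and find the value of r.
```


compute_factorial(7)
= 7 * compute_factorial(6)
= 7 * 6 * compute_factorial(5)
= 7 * 6 * 5 * compute_factorial(4)
= 7 * 6 * 5 * 4 * compute_factorial(3)
= 7 * 6 * 5 * 4 * 3 * compute_factorial(2)
= 7 * 6 * 5 * 4 * 3 * 2 * compute_factorial(1)
= 7 * 6 * 5 * 4 * 3 * 2 * 1
= 5040


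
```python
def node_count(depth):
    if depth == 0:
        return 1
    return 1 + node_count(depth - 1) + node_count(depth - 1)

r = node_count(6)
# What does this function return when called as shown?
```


node_count(6)
= 1 + node_count(5) + node_count(5)
= 1 + 2 * node_count(5)
node_count(k) = 2^(k+1) - 1
node_count(0) = 1
node_count(1) = 3
node_count(2) = 7
node_count(3) = 15
node_count(4) = 31
node_count(6) = 2^7 - 1 = 127


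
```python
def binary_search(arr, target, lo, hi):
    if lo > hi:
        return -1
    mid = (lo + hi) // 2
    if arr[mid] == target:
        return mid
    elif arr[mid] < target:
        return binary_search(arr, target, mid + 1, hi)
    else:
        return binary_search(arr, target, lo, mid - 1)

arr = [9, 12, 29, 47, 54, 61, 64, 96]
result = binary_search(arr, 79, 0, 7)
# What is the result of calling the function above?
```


binary_search(arr, 79, 0, 7)
lo=0, hi=7, mid=3, arr[mid]=47
47 < 79, search right half
lo=4, hi=7, mid=5, arr[mid]=61
61 < 79, search right half
lo=6, hi=7, mid=6, arr[mid]=64
64 < 79, search right half
lo=7, hi=7, mid=7, arr[mid]=96
96 > 79, search left half
lo > hi, target not found, return -1
= -1


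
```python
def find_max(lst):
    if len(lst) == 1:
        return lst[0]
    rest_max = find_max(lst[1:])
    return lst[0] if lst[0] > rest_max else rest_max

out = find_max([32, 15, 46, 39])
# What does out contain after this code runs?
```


find_max([32, 15, 46, 39])
= compare 32 with find_max([15, 46, 39])
= compare 15 with find_max([46, 39])
= compare 46 with find_max([39])
Base: find_max([39]) = 39
compare 46 with 39: max = 46
compare 15 with 46: max = 46
compare 32 with 46: max = 46
= 46


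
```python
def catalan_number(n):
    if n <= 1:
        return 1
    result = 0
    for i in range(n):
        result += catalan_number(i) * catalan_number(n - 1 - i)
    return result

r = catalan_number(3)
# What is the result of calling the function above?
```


catalan_number(3)
= sum of catalan_number(i) * catalan_number(3-1-i) for i in 0..2
First compute sub-values bottom-up:
  catalan_number(0) = 1, catalan_number(1) = 1
  catalan_number(2) = 1*1 + 1*1 = 2
Now catalan_number(3):
  catalan_number(0)*catalan_number(2) = 1*2 = 2
  catalan_number(1)*catalan_number(1) = 1*1 = 1
  catalan_number(2)*catalan_number(0) = 2*1 = 2
= 2 + 1 + 2
= 5


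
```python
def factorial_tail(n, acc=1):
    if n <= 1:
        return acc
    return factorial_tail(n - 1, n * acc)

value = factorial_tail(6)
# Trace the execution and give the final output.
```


factorial_tail(6, 1)
= factorial_tail(5, 6 * 1) = factorial_tail(5, 6)
= factorial_tail(4, 5 * 6) = factorial_tail(4, 30)
= factorial_tail(3, 4 * 30) = factorial_tail(3, 120)
= factorial_tail(2, 3 * 120) = factorial_tail(2, 360)
= factorial_tail(1, 2 * 360) = factorial_tail(1, 720)
n <= 1, return acc = 720


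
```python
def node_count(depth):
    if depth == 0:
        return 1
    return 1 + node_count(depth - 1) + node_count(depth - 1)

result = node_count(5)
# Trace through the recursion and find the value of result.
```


node_count(5)
= 1 + node_count(4) + node_count(4)
= 1 + 2 * node_count(4)
node_count(k) = 2^(k+1) - 1
node_count(0) = 1
node_count(1) = 3
node_count(2) = 7
node_count(3) = 15
node_count(4) = 31
node_count(5) = 2^6 - 1 = 63


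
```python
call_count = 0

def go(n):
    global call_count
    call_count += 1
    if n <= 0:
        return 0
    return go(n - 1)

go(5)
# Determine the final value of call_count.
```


go(5) calls go(4) calls ... calls go(0)
Total calls: 5 + 1 (for base case) = 6


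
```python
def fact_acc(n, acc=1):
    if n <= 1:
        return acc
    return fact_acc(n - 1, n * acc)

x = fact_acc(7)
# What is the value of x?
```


fact_acc(7, 1)
= fact_acc(6, 7 * 1) = fact_acc(6, 7)
= fact_acc(5, 6 * 7) = fact_acc(5, 42)
= fact_acc(4, 5 * 42) = fact_acc(4, 210)
= fact_acc(3, 4 * 210) = fact_acc(3, 840)
= fact_acc(2, 3 * 840) = fact_acc(2, 2520)
= fact_acc(1, 2 * 2520) = fact_acc(1, 5040)
n <= 1, return acc = 5040


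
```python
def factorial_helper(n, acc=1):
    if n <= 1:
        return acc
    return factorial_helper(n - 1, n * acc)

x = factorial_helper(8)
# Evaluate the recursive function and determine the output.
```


factorial_helper(8, 1)
= factorial_helper(7, 8 * 1) = factorial_helper(7, 8)
= factorial_helper(6, 7 * 8) = factorial_helper(6, 56)
= factorial_helper(5, 6 * 56) = factorial_helper(5, 336)
= factorial_helper(4, 5 * 336) = factorial_helper(4, 1680)
= factorial_helper(3, 4 * 1680) = factorial_helper(3, 6720)
= factorial_helper(2, 3 * 6720) = factorial_helper(2, 20160)
= factorial_helper(1, 2 * 20160) = factorial_helper(1, 40320)
n <= 1, return acc = 40320


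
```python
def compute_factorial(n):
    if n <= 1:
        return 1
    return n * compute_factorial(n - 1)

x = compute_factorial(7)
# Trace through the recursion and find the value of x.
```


compute_factorial(7)
= 7 * compute_factorial(6)
= 7 * 6 * compute_factorial(5)
= 7 * 6 * 5 * compute_factorial(4)
= 7 * 6 * 5 * 4 * compute_factorial(3)
= 7 * 6 * 5 * 4 * 3 * compute_factorial(2)
= 7 * 6 * 5 * 4 * 3 * 2 * compute_factorial(1)
= 7 * 6 * 5 * 4 * 3 * 2 * 1
= 5040


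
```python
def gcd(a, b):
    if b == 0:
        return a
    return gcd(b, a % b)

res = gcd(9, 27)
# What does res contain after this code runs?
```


gcd(9, 27)
= gcd(27, 9 % 27) = gcd(27, 9)
= gcd(9, 27 % 9) = gcd(9, 0)
b == 0, return a = 9


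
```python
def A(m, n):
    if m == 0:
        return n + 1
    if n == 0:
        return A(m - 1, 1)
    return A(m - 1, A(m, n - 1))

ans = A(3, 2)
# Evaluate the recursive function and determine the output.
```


A(3, 2)
= A(2, A(3, 1))
First compute A(3, 1) = 13
= A(2, 13)
= 29


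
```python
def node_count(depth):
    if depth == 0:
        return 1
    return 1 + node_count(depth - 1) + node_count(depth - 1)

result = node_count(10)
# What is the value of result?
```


node_count(10)
= 1 + node_count(9) + node_count(9)
= 1 + 2 * node_count(9)
node_count(k) = 2^(k+1) - 1
node_count(0) = 1
node_count(1) = 3
node_count(2) = 7
node_count(3) = 15
node_count(4) = 31
node_count(10) = 2^11 - 1 = 2047


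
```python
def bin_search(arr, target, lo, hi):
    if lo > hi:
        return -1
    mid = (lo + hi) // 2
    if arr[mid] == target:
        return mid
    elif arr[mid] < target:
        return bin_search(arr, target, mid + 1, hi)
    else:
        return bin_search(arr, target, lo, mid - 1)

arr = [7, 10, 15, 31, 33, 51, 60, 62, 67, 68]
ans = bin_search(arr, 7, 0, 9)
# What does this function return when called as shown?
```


bin_search(arr, 7, 0, 9)
lo=0, hi=9, mid=4, arr[mid]=33
33 > 7, search left half
lo=0, hi=3, mid=1, arr[mid]=10
10 > 7, search left half
lo=0, hi=0, mid=0, arr[mid]=7
arr[0] == 7, found at index 0
= 0


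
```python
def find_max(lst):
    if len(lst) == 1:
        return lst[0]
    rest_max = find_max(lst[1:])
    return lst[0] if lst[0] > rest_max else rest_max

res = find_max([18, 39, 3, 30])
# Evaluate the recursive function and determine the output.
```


find_max([18, 39, 3, 30])
= compare 18 with find_max([39, 3, 30])
= compare 39 with find_max([3, 30])
= compare 3 with find_max([30])
Base: find_max([30]) = 30
compare 3 with 30: max = 30
compare 39 with 30: max = 39
compare 18 with 39: max = 39
= 39


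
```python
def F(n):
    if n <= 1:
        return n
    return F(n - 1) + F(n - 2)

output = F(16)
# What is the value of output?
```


F(16)
= F(15) + F(14)
= (F(14) + F(13)) + F(14)
Computing bottom-up: F(0)=0, F(1)=1, F(2)=1, F(3)=2, F(4)=3, F(5)=5, F(6)=8, F(7)=13, F(8)=21, F(9)=34, F(10)=55, F(11)=89, F(12)=144, F(13)=233, F(14)=377, F(15)=610, F(16)=987
= 987


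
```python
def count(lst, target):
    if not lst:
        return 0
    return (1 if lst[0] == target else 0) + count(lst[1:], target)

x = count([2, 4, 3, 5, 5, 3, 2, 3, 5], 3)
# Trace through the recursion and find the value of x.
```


count([2, 4, 3, 5, 5, 3, 2, 3, 5], 3)
lst[0]=2 != 3: 0 + count([4, 3, 5, 5, 3, 2, 3, 5], 3)
lst[0]=4 != 3: 0 + count([3, 5, 5, 3, 2, 3, 5], 3)
lst[0]=3 == 3: 1 + count([5, 5, 3, 2, 3, 5], 3)
lst[0]=5 != 3: 0 + count([5, 3, 2, 3, 5], 3)
lst[0]=5 != 3: 0 + count([3, 2, 3, 5], 3)
lst[0]=3 == 3: 1 + count([2, 3, 5], 3)
lst[0]=2 != 3: 0 + count([3, 5], 3)
lst[0]=3 == 3: 1 + count([5], 3)
lst[0]=5 != 3: 0 + count([], 3)
= 3


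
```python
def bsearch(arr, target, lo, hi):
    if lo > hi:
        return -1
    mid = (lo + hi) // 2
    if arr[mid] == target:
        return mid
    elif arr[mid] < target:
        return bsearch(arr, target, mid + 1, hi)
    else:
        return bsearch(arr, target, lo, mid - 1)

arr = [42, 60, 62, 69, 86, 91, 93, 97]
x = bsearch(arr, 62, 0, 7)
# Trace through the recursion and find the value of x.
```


bsearch(arr, 62, 0, 7)
lo=0, hi=7, mid=3, arr[mid]=69
69 > 62, search left half
lo=0, hi=2, mid=1, arr[mid]=60
60 < 62, search right half
lo=2, hi=2, mid=2, arr[mid]=62
arr[2] == 62, found at index 2
= 2


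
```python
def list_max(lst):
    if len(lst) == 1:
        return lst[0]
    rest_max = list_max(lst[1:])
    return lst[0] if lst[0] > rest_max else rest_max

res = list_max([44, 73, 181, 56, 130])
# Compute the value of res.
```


list_max([44, 73, 181, 56, 130])
= compare 44 with list_max([73, 181, 56, 130])
= compare 73 with list_max([181, 56, 130])
= compare 181 with list_max([56, 130])
= compare 56 with list_max([130])
Base: list_max([130]) = 130
compare 56 with 130: max = 130
compare 181 with 130: max = 181
compare 73 with 181: max = 181
compare 44 with 181: max = 181
= 181


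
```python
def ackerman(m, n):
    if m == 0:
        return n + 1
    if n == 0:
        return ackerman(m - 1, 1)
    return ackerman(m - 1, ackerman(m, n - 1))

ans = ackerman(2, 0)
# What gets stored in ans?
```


ackerman(2, 0)
n == 0: return ackerman(1, 1)
= ackerman(1, 1) = 3
= 3


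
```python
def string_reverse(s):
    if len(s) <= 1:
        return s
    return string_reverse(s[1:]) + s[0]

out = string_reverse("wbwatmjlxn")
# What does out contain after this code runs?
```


string_reverse("wbwatmjlxn")
= string_reverse("bwatmjlxn") + "w"
= string_reverse("watmjlxn") + "b" + "w"
= string_reverse("atmjlxn") + "w" + "b" + "w"
= string_reverse("tmjlxn") + "a" + "w" + "b" + "w"
= string_reverse("mjlxn") + "t" + "a" + "w" + "b" + "w"
= string_reverse("jlxn") + "m" + "t" + "a" + "w" + "b" + "w"
= string_reverse("lxn") + "j" + "m" + "t" + "a" + "w" + "b" + "w"
= string_reverse("xn") + "l" + "j" + "m" + "t" + "a" + "w" + "b" + "w"
= string_reverse("n") + "x" + "l" + "j" + "m" + "t" + "a" + "w" + "b" + "w"
= "n" + "x" + "l" + "j" + "m" + "t" + "a" + "w" + "b" + "w"
= "nxljmtawbw"


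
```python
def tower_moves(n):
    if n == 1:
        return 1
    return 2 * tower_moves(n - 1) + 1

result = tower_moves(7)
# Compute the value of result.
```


tower_moves(7)
= 2 * tower_moves(6) + 1
= 2 * (2 * tower_moves(5) + 1) + 1
= 2 * (2 * (2 * tower_moves(4) + 1) + 1) + 1
= 2 * (2 * (2 * (2 * tower_moves(3) + 1) + 1) + 1) + 1
= 2 * (2 * (2 * (2 * (2 * tower_moves(2) + 1) + 1) + 1) + 1) + 1
= 2 * (2 * (2 * (2 * (2 * (2 * tower_moves(1) + 1) + 1) + 1) + 1) + 1) + 1
Now compute bottom-up:
tower_moves(1) = 1
tower_moves(2) = 2 * 1 + 1 = 3
tower_moves(3) = 2 * 3 + 1 = 7
tower_moves(4) = 2 * 7 + 1 = 15
tower_moves(5) = 2 * 15 + 1 = 31
tower_moves(6) = 2 * 31 + 1 = 63
tower_moves(7) = 2 * 63 + 1 = 127
= 127


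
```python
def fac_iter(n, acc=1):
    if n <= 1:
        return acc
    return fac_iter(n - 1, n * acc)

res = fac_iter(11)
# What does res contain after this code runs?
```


fac_iter(11, 1)
= fac_iter(10, 11 * 1) = fac_iter(10, 11)
= fac_iter(9, 10 * 11) = fac_iter(9, 110)
= fac_iter(8, 9 * 110) = fac_iter(8, 990)
= fac_iter(7, 8 * 990) = fac_iter(7, 7920)
= fac_iter(6, 7 * 7920) = fac_iter(6, 55440)
= fac_iter(5, 6 * 55440) = fac_iter(5, 332640)
= fac_iter(4, 5 * 332640) = fac_iter(4, 1663200)
= fac_iter(3, 4 * 1663200) = fac_iter(3, 6652800)
= fac_iter(2, 3 * 6652800) = fac_iter(2, 19958400)
= fac_iter(1, 2 * 19958400) = fac_iter(1, 39916800)
n <= 1, return acc = 39916800


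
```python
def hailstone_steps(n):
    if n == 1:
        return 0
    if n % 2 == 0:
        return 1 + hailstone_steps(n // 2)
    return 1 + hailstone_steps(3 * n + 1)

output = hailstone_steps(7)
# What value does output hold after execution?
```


hailstone_steps(7)
7 is odd -> 3*7+1 = 22 -> hailstone_steps(22)
22 is even -> hailstone_steps(11)
11 is odd -> 3*11+1 = 34 -> hailstone_steps(34)
34 is even -> hailstone_steps(17)
17 is odd -> 3*17+1 = 52 -> hailstone_steps(52)
52 is even -> hailstone_steps(26)
26 is even -> hailstone_steps(13)
13 is odd -> 3*13+1 = 40 -> hailstone_steps(40)
40 is even -> hailstone_steps(20)
20 is even -> hailstone_steps(10)
10 is even -> hailstone_steps(5)
5 is odd -> 3*5+1 = 16 -> hailstone_steps(16)
16 is even -> hailstone_steps(8)
8 is even -> hailstone_steps(4)
4 is even -> hailstone_steps(2)
2 is even -> hailstone_steps(1)
Reached 1 after 16 steps
= 16


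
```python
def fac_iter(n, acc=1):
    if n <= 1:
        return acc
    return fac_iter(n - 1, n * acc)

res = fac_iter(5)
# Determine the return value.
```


fac_iter(5, 1)
= fac_iter(4, 5 * 1) = fac_iter(4, 5)
= fac_iter(3, 4 * 5) = fac_iter(3, 20)
= fac_iter(2, 3 * 20) = fac_iter(2, 60)
= fac_iter(1, 2 * 60) = fac_iter(1, 120)
n <= 1, return acc = 120


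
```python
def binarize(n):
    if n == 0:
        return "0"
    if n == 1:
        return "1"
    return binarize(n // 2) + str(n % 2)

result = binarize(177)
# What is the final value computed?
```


binarize(177)
= binarize(88) + "1"
= binarize(44) + "0" + "1"
= binarize(22) + "0" + "0" + "1"
= binarize(11) + "0" + "0" + "0" + "1"
= binarize(5) + "1" + "0" + "0" + "0" + "1"
= binarize(2) + "1" + "1" + "0" + "0" + "0" + "1"
= binarize(1) + "0" + "1" + "1" + "0" + "0" + "0" + "1"
= "1" + "0" + "1" + "1" + "0" + "0" + "0" + "1"
= "10110001"


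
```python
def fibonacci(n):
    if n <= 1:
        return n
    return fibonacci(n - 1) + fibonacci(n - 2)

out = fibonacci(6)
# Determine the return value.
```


fibonacci(6)
= fibonacci(5) + fibonacci(4)
= (fibonacci(4) + fibonacci(3)) + fibonacci(4)
Computing bottom-up: fibonacci(0)=0, fibonacci(1)=1, fibonacci(2)=1, fibonacci(3)=2, fibonacci(4)=3, fibonacci(5)=5, fibonacci(6)=8
= 8


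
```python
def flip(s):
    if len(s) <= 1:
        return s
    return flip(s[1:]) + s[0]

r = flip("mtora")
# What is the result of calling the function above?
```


flip("mtora")
= flip("tora") + "m"
= flip("ora") + "t" + "m"
= flip("ra") + "o" + "t" + "m"
= flip("a") + "r" + "o" + "t" + "m"
= "a" + "r" + "o" + "t" + "m"
= "arotm"


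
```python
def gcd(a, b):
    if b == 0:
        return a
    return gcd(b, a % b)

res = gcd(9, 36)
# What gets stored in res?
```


gcd(9, 36)
= gcd(36, 9 % 36) = gcd(36, 9)
= gcd(9, 36 % 9) = gcd(9, 0)
b == 0, return a = 9


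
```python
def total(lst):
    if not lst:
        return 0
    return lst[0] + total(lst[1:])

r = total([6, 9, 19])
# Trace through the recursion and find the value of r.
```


total([6, 9, 19])
= 6 + total([9, 19])
= 6 + 9 + total([19])
= 6 + 9 + 19 + total([])
= 6 + 9 + 19 + 0
= 34


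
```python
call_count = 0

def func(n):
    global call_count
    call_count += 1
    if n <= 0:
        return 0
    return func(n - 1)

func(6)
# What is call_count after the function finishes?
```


func(6) calls func(5) calls ... calls func(0)
Total calls: 6 + 1 (for base case) = 7


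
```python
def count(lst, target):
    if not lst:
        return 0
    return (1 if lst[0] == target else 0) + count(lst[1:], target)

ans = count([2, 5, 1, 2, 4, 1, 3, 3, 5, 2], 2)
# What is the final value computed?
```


count([2, 5, 1, 2, 4, 1, 3, 3, 5, 2], 2)
lst[0]=2 == 2: 1 + count([5, 1, 2, 4, 1, 3, 3, 5, 2], 2)
lst[0]=5 != 2: 0 + count([1, 2, 4, 1, 3, 3, 5, 2], 2)
lst[0]=1 != 2: 0 + count([2, 4, 1, 3, 3, 5, 2], 2)
lst[0]=2 == 2: 1 + count([4, 1, 3, 3, 5, 2], 2)
lst[0]=4 != 2: 0 + count([1, 3, 3, 5, 2], 2)
lst[0]=1 != 2: 0 + count([3, 3, 5, 2], 2)
lst[0]=3 != 2: 0 + count([3, 5, 2], 2)
lst[0]=3 != 2: 0 + count([5, 2], 2)
lst[0]=5 != 2: 0 + count([2], 2)
lst[0]=2 == 2: 1 + count([], 2)
= 3


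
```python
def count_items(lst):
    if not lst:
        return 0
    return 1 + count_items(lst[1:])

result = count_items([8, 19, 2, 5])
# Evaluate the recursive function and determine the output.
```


count_items([8, 19, 2, 5])
= 1 + count_items([19, 2, 5])
= 1 + 1 + count_items([2, 5])
= 1 + 1 + 1 + count_items([5])
= 1 + 1 + 1 + 1 + count_items([])
= 1 + 1 + 1 + 1 + 0
= 4


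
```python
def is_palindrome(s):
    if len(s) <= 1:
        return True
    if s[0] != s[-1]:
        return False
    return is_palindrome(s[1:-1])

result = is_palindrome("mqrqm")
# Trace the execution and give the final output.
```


is_palindrome("mqrqm")
"mqrqm": s[0]='m' == s[-1]='m' -> is_palindrome("qrq")
"qrq": s[0]='q' == s[-1]='q' -> is_palindrome("r")
"r": len <= 1 -> True
= True


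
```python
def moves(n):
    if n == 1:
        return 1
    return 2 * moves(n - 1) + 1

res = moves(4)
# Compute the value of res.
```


moves(4)
= 2 * moves(3) + 1
= 2 * (2 * moves(2) + 1) + 1
= 2 * (2 * (2 * moves(1) + 1) + 1) + 1
Now compute bottom-up:
moves(1) = 1
moves(2) = 2 * 1 + 1 = 3
moves(3) = 2 * 3 + 1 = 7
moves(4) = 2 * 7 + 1 = 15
= 15


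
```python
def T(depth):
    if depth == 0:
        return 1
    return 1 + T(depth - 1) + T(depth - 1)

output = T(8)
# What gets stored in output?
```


T(8)
= 1 + T(7) + T(7)
= 1 + 2 * T(7)
T(k) = 2^(k+1) - 1
T(0) = 1
T(1) = 3
T(2) = 7
T(3) = 15
T(4) = 31
T(8) = 2^9 - 1 = 511


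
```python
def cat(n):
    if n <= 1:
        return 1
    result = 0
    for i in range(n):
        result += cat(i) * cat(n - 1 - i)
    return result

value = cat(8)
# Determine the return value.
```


cat(8)
= sum of cat(i) * cat(8-1-i) for i in 0..7
First compute sub-values bottom-up:
  cat(0) = 1, cat(1) = 1
  cat(2) = 1*1 + 1*1 = 2
  cat(3) = 1*2 + 1*1 + 2*1 = 5
  cat(4) = 1*5 + 1*2 + 2*1 + 5*1 = 14
  cat(5) = 1*14 + 1*5 + 2*2 + 5*1 + 14*1 = 42
  cat(6) = 1*42 + 1*14 + 2*5 + 5*2 + 14*1 + 42*1 = 132
  cat(7) = 1*132 + 1*42 + 2*14 + 5*5 + 14*2 + 42*1 + 132*1 = 429
Now cat(8):
  cat(0)*cat(7) = 1*429 = 429
  cat(1)*cat(6) = 1*132 = 132
  cat(2)*cat(5) = 2*42 = 84
  cat(3)*cat(4) = 5*14 = 70
  cat(4)*cat(3) = 14*5 = 70
  cat(5)*cat(2) = 42*2 = 84
  cat(6)*cat(1) = 132*1 = 132
  cat(7)*cat(0) = 429*1 = 429
= 429 + 132 + 84 + 70 + 70 + 84 + 132 + 429
= 1430


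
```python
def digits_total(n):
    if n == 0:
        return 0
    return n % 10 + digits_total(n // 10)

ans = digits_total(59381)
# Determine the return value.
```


digits_total(59381)
= 1 + digits_total(5938)
= 1 + 8 + digits_total(593)
= 1 + 8 + 3 + digits_total(59)
= 1 + 8 + 3 + 9 + digits_total(5)
= 1 + 8 + 3 + 9 + 5 + digits_total(0)
= 1 + 8 + 3 + 9 + 5 + 0
= 26


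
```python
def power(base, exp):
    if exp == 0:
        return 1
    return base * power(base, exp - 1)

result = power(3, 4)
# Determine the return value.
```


power(3, 4)
= 3 * power(3, 3)
= 3 * 3 * power(3, 2)
= 3 * 3 * 3 * power(3, 1)
= 3 * 3 * 3 * 3 * power(3, 0)
= 3 * 3 * 3 * 3 * 1
= 81


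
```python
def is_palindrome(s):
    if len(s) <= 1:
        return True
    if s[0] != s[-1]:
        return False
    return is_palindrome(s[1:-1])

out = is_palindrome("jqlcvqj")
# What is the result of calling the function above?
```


is_palindrome("jqlcvqj")
"jqlcvqj": s[0]='j' == s[-1]='j' -> is_palindrome("qlcvq")
"qlcvq": s[0]='q' == s[-1]='q' -> is_palindrome("lcv")
"lcv": s[0]='l' != s[-1]='v' -> False
= False


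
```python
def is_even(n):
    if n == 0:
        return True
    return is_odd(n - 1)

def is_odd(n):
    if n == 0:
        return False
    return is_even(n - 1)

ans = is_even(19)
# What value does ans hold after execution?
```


is_even(19)
= is_odd(18)
= is_even(17)
= is_odd(16)
= is_even(15)
= is_odd(14)
= is_even(13)
= is_odd(12)
= is_even(11)
= is_odd(10)
= is_even(9)
= is_odd(8)
= is_even(7)
= is_odd(6)
= is_even(5)
= is_odd(4)
= is_even(3)
= is_odd(2)
= is_even(1)
= is_odd(0)
n == 0: return False
= False


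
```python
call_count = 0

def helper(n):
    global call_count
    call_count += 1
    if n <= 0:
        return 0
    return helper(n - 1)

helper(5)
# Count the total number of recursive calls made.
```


helper(5) calls helper(4) calls ... calls helper(0)
Total calls: 5 + 1 (for base case) = 6


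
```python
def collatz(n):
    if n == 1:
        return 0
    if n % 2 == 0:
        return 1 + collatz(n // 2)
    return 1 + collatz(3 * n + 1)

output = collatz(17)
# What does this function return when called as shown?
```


collatz(17)
17 is odd -> 3*17+1 = 52 -> collatz(52)
52 is even -> collatz(26)
26 is even -> collatz(13)
13 is odd -> 3*13+1 = 40 -> collatz(40)
40 is even -> collatz(20)
20 is even -> collatz(10)
10 is even -> collatz(5)
5 is odd -> 3*5+1 = 16 -> collatz(16)
16 is even -> collatz(8)
8 is even -> collatz(4)
4 is even -> collatz(2)
2 is even -> collatz(1)
Reached 1 after 12 steps
= 12


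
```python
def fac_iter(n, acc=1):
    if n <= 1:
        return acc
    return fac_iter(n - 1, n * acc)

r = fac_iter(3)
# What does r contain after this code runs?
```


fac_iter(3, 1)
= fac_iter(2, 3 * 1) = fac_iter(2, 3)
= fac_iter(1, 2 * 3) = fac_iter(1, 6)
n <= 1, return acc = 6


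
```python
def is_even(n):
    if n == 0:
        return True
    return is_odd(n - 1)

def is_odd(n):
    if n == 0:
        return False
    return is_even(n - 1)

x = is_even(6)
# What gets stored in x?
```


is_even(6)
= is_odd(5)
= is_even(4)
= is_odd(3)
= is_even(2)
= is_odd(1)
= is_even(0)
n == 0: return True
= True


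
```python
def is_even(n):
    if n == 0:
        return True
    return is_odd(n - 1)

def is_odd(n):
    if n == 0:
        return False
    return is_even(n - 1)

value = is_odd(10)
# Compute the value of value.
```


is_odd(10)
= is_even(9)
= is_odd(8)
= is_even(7)
= is_odd(6)
= is_even(5)
= is_odd(4)
= is_even(3)
= is_odd(2)
= is_even(1)
= is_odd(0)
n == 0: return False
= False


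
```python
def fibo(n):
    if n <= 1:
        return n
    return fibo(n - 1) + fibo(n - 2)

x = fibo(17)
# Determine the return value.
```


fibo(17)
= fibo(16) + fibo(15)
= (fibo(15) + fibo(14)) + fibo(15)
Computing bottom-up: fibo(0)=0, fibo(1)=1, fibo(2)=1, fibo(3)=2, fibo(4)=3, fibo(5)=5, fibo(6)=8, fibo(7)=13, fibo(8)=21, fibo(9)=34, fibo(10)=55, fibo(11)=89, fibo(12)=144, fibo(13)=233, fibo(14)=377, fibo(15)=610, fibo(16)=987, fibo(17)=1597
= 1597


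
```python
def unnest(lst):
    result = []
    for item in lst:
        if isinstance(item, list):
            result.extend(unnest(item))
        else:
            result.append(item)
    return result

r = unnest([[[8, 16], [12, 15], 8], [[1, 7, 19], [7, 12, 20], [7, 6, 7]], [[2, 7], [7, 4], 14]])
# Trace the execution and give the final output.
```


unnest([[[8, 16], [12, 15], 8], [[1, 7, 19], [7, 12, 20], [7, 6, 7]], [[2, 7], [7, 4], 14]])
Processing each element:
  [[8, 16], [12, 15], 8] is a list -> unnest recursively -> [8, 16, 12, 15, 8]
  [[1, 7, 19], [7, 12, 20], [7, 6, 7]] is a list -> unnest recursively -> [1, 7, 19, 7, 12, 20, 7, 6, 7]
  [[2, 7], [7, 4], 14] is a list -> unnest recursively -> [2, 7, 7, 4, 14]
= [8, 16, 12, 15, 8, 1, 7, 19, 7, 12, 20, 7, 6, 7, 2, 7, 7, 4, 14]


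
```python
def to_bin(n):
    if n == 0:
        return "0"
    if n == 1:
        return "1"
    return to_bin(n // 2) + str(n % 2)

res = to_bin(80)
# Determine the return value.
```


to_bin(80)
= to_bin(40) + "0"
= to_bin(20) + "0" + "0"
= to_bin(10) + "0" + "0" + "0"
= to_bin(5) + "0" + "0" + "0" + "0"
= to_bin(2) + "1" + "0" + "0" + "0" + "0"
= to_bin(1) + "0" + "1" + "0" + "0" + "0" + "0"
= "1" + "0" + "1" + "0" + "0" + "0" + "0"
= "1010000"


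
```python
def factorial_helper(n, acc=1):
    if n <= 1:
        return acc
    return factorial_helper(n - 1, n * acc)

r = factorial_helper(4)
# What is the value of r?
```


factorial_helper(4, 1)
= factorial_helper(3, 4 * 1) = factorial_helper(3, 4)
= factorial_helper(2, 3 * 4) = factorial_helper(2, 12)
= factorial_helper(1, 2 * 12) = factorial_helper(1, 24)
n <= 1, return acc = 24
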